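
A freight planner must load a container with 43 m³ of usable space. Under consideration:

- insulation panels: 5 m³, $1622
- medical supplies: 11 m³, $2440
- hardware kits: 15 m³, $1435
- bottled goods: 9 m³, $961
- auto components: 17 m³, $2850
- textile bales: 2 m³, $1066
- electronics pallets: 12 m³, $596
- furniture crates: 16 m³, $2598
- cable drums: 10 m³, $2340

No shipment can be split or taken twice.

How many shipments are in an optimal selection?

4

Best achievable revenue is 9252.
One optimal bundle: insulation panels + medical supplies + auto components + cable drums (43 m³).
Every optimal selection uses 4 shipments.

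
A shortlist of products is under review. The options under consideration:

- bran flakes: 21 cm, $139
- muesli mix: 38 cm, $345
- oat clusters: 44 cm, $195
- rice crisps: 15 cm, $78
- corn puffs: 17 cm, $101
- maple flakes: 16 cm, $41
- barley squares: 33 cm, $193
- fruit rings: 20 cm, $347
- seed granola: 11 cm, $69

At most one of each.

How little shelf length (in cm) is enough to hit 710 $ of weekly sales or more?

69

Minimise cm subject to total weekly sales ≥ 710.
muesli mix + fruit rings + seed granola: 761 weekly sales at 69 cm.
Below 69 cm the best achievable stays under 710.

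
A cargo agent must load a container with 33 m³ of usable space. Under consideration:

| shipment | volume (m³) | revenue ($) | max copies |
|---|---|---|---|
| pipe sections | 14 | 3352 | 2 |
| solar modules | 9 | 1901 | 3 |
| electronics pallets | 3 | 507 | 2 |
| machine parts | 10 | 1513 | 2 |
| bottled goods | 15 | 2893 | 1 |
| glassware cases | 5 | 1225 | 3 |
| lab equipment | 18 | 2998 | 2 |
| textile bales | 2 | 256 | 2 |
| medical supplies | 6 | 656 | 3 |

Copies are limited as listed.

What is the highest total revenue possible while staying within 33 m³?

7929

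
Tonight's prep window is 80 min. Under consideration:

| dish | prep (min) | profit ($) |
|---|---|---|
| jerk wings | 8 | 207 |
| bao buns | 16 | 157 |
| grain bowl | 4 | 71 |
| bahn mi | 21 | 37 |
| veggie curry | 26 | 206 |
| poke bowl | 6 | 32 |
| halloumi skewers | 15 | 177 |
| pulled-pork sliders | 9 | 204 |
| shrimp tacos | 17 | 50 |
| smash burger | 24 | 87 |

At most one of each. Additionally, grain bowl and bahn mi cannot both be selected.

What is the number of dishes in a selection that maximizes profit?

6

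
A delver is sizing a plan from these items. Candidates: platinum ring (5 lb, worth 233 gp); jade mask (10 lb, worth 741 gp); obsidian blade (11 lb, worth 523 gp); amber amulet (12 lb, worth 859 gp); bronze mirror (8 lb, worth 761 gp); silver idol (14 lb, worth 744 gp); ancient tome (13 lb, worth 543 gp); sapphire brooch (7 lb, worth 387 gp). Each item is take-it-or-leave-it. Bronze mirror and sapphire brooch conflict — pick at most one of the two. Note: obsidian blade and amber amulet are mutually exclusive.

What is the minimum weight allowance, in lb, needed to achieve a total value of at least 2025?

29

Need the lightest bundle worth ≥ 2025.
jade mask + obsidian blade + bronze mirror: 2025 value at 29 lb.
Any bundle with less than 29 lb falls short of 2025.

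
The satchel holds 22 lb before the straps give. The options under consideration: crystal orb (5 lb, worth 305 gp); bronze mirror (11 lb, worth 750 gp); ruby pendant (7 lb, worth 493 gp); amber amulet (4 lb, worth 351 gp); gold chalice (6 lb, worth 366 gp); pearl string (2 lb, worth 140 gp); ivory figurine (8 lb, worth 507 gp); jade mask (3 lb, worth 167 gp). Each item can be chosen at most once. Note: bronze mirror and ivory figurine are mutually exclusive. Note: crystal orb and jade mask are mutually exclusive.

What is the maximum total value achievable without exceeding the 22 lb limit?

Filling by ratio: ruby pendant + amber amulet + pearl string + ivory figurine for 1491, with 1 lb left unused.
Replace pearl string and ivory figurine with bronze mirror: the trade gains 103 net, giving 1594 at 22 lb.
That's the maximum — no feasible swap from here does better than 1594.

1594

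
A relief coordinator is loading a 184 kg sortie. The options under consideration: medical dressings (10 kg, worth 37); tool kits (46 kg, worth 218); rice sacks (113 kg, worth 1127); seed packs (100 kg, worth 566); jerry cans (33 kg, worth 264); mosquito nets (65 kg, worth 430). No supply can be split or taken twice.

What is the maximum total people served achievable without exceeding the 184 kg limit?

1557

Taking the top-ratio supplies first gives medical dressings + rice sacks + jerry cans for 1428 (156 kg).
The 43 kg tied up in medical dressings and jerry cans is better spent on mosquito nets — total rises to 1557 (178 kg).
Nothing else within 184 kg beats 1557.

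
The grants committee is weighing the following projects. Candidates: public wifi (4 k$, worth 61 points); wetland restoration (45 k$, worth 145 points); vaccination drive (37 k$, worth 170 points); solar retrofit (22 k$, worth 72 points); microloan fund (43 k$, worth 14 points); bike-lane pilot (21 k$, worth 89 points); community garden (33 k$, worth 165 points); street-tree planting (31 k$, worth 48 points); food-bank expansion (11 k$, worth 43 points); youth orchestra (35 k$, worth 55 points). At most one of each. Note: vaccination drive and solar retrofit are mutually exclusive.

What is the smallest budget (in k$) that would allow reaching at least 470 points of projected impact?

95

Need the lightest bundle worth ≥ 470.
public wifi + vaccination drive + bike-lane pilot + community garden reaches 485 using 95 k$.
Any bundle with less than 95 k$ falls short of 470.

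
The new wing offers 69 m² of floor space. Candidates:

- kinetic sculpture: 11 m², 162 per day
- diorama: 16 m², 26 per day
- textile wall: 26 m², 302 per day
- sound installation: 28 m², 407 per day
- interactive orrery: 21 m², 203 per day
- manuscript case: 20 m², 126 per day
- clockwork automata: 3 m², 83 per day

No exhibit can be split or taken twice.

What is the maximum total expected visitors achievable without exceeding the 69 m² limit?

954

Taking kinetic sculpture + textile wall + sound installation + clockwork automata: 68 m² used, 954 in expected visitors.
The spare 1 m² is too small for any remaining exhibit, and no exchange beats 954.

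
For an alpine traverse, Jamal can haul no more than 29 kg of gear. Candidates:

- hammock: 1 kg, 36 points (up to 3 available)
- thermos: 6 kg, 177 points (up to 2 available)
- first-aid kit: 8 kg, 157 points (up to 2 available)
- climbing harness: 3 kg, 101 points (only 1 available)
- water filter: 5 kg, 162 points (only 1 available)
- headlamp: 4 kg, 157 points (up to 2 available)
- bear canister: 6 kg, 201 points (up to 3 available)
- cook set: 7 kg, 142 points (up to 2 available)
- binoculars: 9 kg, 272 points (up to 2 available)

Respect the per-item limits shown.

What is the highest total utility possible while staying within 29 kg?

1025

Density check — headlamp 39.25, hammock 36.00, climbing harness 33.67 are the best per kg.
Filling by ratio: 3×hammock + climbing harness + 2×headlamp + 2×bear canister for 925, with 3 kg left unused.
Replace climbing harness with bear canister: the trade gains 100 net, giving 1025 at 29 kg.
Every other selection either busts 29 kg or exceeds an availability limit or fails to beat 1025.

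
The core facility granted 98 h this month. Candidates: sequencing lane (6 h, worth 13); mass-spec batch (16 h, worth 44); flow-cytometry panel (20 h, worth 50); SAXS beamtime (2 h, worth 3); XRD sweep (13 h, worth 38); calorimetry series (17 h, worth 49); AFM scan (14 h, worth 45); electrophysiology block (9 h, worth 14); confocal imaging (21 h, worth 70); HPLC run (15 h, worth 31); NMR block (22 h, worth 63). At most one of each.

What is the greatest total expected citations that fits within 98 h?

287

Taking the top-ratio experiments first gives sequencing lane + SAXS beamtime + XRD sweep + calorimetry series + AFM scan + confocal imaging + NMR block for 281 (95 h).
The 13 h tied up in XRD sweep is better spent on mass-spec batch — total rises to 287 (98 h).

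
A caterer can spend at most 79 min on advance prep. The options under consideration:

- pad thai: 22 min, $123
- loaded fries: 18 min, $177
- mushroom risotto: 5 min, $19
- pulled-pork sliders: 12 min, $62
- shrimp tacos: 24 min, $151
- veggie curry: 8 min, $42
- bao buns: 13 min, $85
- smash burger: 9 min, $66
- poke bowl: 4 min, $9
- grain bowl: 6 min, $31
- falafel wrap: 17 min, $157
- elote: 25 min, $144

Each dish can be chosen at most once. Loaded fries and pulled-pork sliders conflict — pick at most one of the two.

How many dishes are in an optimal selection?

5

The maximum profit within 79 min is 608.
pad thai + loaded fries + bao buns + smash burger + falafel wrap hits 608 at 79 min.
All optima have 5 dishes.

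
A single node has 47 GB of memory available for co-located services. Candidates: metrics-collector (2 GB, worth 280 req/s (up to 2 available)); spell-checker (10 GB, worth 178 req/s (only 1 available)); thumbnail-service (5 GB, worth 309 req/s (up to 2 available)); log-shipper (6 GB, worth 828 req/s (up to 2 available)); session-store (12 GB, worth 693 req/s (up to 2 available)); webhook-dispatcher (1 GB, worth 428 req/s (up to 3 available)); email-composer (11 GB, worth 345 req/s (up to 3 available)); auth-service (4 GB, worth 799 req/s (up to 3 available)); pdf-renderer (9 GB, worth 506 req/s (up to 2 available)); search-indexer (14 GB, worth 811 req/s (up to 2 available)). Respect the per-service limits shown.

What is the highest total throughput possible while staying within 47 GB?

6712

Taking the top-ratio services first gives 2×metrics-collector + 2×thumbnail-service + 2×log-shipper + 3×webhook-dispatcher + 3×auth-service for 6515 (41 GB).
The 5 GB tied up in thumbnail-service is better spent on pdf-renderer — total rises to 6712 (45 GB).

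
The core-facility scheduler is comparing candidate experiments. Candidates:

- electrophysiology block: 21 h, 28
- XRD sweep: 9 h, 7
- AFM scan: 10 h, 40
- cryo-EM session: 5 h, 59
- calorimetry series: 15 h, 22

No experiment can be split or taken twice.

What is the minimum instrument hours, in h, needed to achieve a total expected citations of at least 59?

5

Look for the lowest-instrument combination reaching 59.
Taking cryo-EM session gives 59 (≥ 59) for 5 h.
No combination under 5 h hits 59.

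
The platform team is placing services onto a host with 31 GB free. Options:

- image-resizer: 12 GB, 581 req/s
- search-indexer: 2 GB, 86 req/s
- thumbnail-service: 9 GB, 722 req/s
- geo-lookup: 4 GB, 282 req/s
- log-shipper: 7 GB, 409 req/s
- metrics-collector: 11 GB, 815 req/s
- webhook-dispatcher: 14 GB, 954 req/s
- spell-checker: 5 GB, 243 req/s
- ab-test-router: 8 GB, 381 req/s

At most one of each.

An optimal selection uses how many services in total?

The maximum throughput within 31 GB is 2228.
One optimal bundle: thumbnail-service + geo-lookup + log-shipper + metrics-collector (31 GB).
Every optimal selection uses 4 services.

4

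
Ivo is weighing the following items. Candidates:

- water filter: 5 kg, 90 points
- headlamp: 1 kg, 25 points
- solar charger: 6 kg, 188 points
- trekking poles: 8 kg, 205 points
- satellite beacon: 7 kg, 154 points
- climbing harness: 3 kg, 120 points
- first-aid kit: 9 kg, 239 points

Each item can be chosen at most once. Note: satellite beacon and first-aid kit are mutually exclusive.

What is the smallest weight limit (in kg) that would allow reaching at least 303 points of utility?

9

Look for the lowest-weight combination reaching 303.
solar charger + climbing harness reaches 308 using 9 kg.
No combination under 9 kg hits 303.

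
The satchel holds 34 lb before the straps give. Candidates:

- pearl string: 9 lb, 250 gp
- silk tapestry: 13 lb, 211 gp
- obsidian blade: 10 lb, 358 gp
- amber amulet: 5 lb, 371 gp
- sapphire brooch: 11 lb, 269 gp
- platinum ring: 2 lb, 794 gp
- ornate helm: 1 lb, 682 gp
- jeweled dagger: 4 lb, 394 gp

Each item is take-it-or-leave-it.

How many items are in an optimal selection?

Optimal total is 2868.
For example obsidian blade + amber amulet + sapphire brooch + platinum ring + ornate helm + jeweled dagger achieves it, using 33 lb.
Any selection reaching 2868 contains exactly 6 items.

6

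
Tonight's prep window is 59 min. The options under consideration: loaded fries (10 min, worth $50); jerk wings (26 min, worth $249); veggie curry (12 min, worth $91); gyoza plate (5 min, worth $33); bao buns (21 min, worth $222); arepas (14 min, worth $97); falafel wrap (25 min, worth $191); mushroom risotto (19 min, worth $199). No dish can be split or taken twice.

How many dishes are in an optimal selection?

3

Optimal total is 562.
One optimal bundle: jerk wings + veggie curry + bao buns (59 min).
Any selection reaching 562 contains exactly 3 dishes.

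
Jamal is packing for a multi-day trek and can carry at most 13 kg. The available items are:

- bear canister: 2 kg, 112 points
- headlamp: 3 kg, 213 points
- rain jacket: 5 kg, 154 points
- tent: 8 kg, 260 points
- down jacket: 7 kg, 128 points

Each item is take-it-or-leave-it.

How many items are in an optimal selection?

Best achievable utility is 585.
One optimal bundle: bear canister + headlamp + tent (13 kg).
Any selection reaching 585 contains exactly 3 items.

3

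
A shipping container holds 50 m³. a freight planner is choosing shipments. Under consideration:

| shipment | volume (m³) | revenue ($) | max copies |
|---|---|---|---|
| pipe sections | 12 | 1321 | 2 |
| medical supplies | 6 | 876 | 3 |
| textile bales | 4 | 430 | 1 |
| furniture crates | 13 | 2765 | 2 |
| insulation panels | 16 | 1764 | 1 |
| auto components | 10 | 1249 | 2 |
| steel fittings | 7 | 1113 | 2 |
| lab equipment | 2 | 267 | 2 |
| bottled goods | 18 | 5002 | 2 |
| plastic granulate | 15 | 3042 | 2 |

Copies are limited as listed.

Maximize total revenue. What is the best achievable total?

12769

Ranking by ratio (revenue/m³): bottled goods 277.89, furniture crates 212.69, plastic granulate 202.80, steel fittings 159.00.
Best packing: furniture crates + 2×bottled goods — 49 m³, 12769 total.
Nothing else within 50 m³ beats 12769.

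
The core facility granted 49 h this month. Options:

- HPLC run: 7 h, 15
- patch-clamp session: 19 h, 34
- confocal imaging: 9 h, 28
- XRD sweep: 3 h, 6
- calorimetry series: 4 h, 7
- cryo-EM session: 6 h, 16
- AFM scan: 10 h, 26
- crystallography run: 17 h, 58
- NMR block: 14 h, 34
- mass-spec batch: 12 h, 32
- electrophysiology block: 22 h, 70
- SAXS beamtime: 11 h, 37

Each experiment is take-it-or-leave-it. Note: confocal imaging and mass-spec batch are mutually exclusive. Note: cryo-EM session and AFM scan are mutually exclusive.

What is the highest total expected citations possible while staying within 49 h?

Greedy by ratio would take confocal imaging + XRD sweep + cryo-EM session + crystallography run + SAXS beamtime: 46 h used, total 145.
Dropping XRD sweep and cryo-EM session and SAXS beamtime frees 20 h; slotting in electrophysiology block (22 h) lifts the total to 156 at 48 h.
The closest alternative, AFM scan + crystallography run + electrophysiology block, reaches only 154.

156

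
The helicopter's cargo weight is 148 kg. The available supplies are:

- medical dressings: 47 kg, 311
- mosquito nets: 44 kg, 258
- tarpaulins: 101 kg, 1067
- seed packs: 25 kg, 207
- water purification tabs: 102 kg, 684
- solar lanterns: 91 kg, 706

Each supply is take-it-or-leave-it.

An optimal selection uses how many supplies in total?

Best achievable people served is 1378.
For example medical dressings + tarpaulins achieves it, using 148 kg.
All optima have 2 supplies.

2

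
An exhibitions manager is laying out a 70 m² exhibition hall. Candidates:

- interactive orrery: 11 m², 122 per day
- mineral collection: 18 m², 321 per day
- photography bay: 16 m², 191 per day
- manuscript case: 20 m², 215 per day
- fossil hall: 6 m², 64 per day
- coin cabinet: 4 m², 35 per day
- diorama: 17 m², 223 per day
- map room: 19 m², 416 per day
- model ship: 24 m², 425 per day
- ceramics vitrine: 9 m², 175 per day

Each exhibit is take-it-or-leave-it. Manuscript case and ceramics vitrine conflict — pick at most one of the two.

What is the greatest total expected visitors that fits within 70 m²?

The ratio ordering already packs tightly: mineral collection + map room + model ship + ceramics vitrine, 70 m², 1337.
No other feasible combination exceeds 1337.

1337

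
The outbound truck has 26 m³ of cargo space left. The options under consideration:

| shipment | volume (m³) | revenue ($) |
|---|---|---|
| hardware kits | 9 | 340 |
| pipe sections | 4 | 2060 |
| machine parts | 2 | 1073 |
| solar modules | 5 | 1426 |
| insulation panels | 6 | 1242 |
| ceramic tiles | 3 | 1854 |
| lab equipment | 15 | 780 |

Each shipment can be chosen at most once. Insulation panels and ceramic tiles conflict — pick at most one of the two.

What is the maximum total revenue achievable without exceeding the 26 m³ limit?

6753

Hardware kits + pipe sections + machine parts + solar modules + ceramic tiles uses 23 of the 26 m³ and totals 6753.
Every other selection either busts 26 m³ or breaks a pairing rule or fails to beat 6753.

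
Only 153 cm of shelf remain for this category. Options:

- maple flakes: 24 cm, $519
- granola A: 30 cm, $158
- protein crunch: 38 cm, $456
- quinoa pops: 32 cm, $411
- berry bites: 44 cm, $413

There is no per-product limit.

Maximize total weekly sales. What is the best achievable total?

3114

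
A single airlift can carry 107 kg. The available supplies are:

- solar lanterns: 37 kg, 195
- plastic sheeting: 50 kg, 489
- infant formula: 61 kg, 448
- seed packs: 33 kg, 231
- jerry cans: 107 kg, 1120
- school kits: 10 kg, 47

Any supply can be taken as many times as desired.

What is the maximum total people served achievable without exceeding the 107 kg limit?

1120

The ratio ordering already packs tightly: jerry cans, 107 kg, 1120.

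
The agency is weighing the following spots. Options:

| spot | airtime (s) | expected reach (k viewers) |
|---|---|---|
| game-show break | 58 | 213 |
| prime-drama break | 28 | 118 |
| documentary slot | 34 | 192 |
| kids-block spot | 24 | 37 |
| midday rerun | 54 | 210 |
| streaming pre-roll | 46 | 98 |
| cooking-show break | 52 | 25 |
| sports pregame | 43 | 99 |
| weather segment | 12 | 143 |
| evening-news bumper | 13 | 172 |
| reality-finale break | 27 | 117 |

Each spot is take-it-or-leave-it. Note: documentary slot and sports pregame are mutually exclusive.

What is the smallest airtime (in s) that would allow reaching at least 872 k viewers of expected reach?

165

Minimise s subject to total expected reach ≥ 872.
prime-drama break + documentary slot + kids-block spot + midday rerun + weather segment + evening-news bumper reaches 872 using 165 s.
Any bundle with less than 165 s falls short of 872.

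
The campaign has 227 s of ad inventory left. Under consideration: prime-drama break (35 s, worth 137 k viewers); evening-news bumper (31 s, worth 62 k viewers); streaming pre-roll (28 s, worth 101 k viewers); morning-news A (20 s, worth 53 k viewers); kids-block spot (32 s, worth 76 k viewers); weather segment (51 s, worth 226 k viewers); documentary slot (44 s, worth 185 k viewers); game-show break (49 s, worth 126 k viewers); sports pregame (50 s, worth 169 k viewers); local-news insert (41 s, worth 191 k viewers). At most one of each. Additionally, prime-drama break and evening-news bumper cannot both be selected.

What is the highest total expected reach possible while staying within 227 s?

908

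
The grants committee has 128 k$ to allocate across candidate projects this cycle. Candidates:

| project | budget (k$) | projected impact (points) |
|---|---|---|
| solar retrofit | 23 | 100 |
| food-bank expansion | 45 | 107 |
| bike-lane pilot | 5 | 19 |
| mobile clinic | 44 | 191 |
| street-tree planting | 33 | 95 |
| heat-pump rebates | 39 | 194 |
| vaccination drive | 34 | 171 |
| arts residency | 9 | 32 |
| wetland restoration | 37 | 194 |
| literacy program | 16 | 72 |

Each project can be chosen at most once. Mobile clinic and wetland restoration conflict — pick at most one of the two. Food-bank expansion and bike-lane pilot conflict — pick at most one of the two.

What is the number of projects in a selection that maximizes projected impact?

4

The maximum projected impact within 128 k$ is 631.
One optimal bundle: heat-pump rebates + vaccination drive + wetland restoration + literacy program (126 k$).
Any selection reaching 631 contains exactly 4 projects.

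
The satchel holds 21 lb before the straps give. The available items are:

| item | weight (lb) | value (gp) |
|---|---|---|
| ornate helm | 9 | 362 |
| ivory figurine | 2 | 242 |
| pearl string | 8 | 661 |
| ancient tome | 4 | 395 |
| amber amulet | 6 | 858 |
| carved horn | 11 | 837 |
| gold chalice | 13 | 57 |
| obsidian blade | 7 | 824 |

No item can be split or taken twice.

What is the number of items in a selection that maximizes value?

Optimal total is 2343.
pearl string + amber amulet + obsidian blade hits 2343 at 21 lb.
All optima have 3 items.

3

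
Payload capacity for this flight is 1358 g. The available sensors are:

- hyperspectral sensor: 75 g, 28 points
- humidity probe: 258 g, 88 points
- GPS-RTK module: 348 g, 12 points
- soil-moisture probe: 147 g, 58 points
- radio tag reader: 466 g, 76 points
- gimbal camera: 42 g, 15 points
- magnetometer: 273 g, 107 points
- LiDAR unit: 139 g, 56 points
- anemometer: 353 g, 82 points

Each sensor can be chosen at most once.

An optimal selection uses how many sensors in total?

The maximum data value within 1358 g is 434.
For example hyperspectral sensor + humidity probe + soil-moisture probe + gimbal camera + magnetometer + LiDAR unit + anemometer achieves it, using 1287 g.
Any selection reaching 434 contains exactly 7 sensors.

7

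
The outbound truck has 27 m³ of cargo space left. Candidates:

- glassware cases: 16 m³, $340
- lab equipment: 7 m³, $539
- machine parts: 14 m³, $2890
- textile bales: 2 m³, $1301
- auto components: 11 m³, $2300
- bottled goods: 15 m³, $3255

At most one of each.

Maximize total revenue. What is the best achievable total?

Density check — textile bales 650.50, bottled goods 217.00, auto components 209.09, machine parts 206.43 are the best per m³.
A density-first pass picks lab equipment + textile bales + bottled goods — 5095 at 24 m³.
Replace lab equipment and bottled goods with machine parts + auto components: the trade gains 1396 net, giving 6491 at 27 m³.
Runner-up auto components + bottled goods tops out at 5555.

6491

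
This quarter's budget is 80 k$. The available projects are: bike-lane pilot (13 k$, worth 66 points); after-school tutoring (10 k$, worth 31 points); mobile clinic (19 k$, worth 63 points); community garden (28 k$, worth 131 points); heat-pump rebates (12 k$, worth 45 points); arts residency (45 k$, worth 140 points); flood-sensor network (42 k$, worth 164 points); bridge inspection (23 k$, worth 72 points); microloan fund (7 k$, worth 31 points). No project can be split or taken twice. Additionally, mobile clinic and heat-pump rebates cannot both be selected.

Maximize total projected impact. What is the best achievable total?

326

After-school tutoring + community garden + flood-sensor network uses 80 of the 80 k$ and totals 326.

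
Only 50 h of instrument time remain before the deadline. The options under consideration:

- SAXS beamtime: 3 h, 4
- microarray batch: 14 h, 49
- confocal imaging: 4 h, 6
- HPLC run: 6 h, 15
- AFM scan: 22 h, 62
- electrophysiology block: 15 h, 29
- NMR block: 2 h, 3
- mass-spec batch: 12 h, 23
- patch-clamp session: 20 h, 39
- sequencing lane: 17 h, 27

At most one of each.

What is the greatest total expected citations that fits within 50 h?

137

A density-first pass picks microarray batch + confocal imaging + HPLC run + AFM scan + NMR block — 135 at 48 h.
Dropping confocal imaging and HPLC run frees 10 h; slotting in mass-spec batch (12 h) lifts the total to 137 at 50 h.
An exhaustive check of the 1024 subsets confirms 137.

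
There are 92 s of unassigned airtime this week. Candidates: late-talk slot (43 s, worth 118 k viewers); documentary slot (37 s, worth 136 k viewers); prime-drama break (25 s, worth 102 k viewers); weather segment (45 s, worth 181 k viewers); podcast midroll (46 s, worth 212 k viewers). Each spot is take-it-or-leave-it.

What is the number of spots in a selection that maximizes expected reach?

2

The maximum expected reach within 92 s is 393.
For example weather segment + podcast midroll achieves it, using 91 s.
All optima have 2 spots.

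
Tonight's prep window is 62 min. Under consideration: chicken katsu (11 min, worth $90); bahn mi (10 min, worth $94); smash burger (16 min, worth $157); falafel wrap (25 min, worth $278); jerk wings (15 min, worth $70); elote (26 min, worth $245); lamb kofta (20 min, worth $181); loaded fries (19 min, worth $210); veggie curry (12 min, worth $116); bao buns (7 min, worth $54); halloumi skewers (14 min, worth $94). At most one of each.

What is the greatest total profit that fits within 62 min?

Smash burger + falafel wrap + loaded fries uses 60 of the 62 min and totals 645.
That's the maximum — no swap from here does better than 645.

645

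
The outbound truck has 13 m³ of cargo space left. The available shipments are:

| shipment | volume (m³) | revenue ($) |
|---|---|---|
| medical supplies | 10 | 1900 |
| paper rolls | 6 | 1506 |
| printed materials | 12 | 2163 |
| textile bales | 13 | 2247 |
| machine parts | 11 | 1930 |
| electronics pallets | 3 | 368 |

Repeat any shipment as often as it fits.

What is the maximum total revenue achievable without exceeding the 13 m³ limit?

Ranking by ratio (revenue/m³): paper rolls 251.00, medical supplies 190.00, printed materials 180.25.
Taking 2×paper rolls: 12 m³ used, 3012 in revenue.
Every other selection either busts 13 m³ or fails to beat 3012.

3012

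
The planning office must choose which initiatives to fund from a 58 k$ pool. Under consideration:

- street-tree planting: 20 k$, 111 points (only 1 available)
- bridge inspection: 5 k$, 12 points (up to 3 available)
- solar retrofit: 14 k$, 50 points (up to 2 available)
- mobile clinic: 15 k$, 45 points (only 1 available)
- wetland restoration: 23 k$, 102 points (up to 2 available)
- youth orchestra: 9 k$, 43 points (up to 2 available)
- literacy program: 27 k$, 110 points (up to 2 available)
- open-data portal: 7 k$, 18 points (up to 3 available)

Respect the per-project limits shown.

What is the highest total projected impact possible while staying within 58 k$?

Density check — street-tree planting 5.55, youth orchestra 4.78, wetland restoration 4.43, literacy program 4.07 are the best per k$.
Taking the top-ratio projects first gives street-tree planting + bridge inspection + solar retrofit + 2×youth orchestra for 259 (57 k$).
Dropping solar retrofit and youth orchestra frees 23 k$; slotting in wetland restoration (23 k$) lifts the total to 268 at 57 k$.
Every other selection either busts 58 k$ or exceeds an availability limit or fails to beat 268.

268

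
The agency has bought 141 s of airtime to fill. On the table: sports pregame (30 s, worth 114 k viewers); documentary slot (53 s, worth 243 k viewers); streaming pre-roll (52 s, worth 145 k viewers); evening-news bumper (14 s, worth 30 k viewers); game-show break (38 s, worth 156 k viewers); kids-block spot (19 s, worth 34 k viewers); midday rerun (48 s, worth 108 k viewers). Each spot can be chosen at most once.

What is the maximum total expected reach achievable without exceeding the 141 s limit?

547

Density check — documentary slot 4.58, game-show break 4.11, sports pregame 3.80 are the best per s.
A density-first pass picks sports pregame + documentary slot + evening-news bumper + game-show break — 543 at 135 s.
The 14 s tied up in evening-news bumper is better spent on kids-block spot — total rises to 547 (140 s).
That's the maximum — no swap from here does better than 547.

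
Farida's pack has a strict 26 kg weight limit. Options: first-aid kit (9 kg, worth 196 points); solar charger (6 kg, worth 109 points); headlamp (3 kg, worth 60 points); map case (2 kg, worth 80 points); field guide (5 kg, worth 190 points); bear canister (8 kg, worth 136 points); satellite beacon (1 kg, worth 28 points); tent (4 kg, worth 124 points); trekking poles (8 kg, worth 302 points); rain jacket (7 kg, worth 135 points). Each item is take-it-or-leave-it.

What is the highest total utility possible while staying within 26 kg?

833

By utility per kg: map case 40.00, field guide 38.00, trekking poles 37.75 lead.
Greedy by ratio would take headlamp + map case + field guide + satellite beacon + tent + trekking poles: 23 kg used, total 784.
Dropping headlamp frees 3 kg; slotting in solar charger (6 kg) lifts the total to 833 at 26 kg.
An exhaustive check of the 1024 subsets confirms 833.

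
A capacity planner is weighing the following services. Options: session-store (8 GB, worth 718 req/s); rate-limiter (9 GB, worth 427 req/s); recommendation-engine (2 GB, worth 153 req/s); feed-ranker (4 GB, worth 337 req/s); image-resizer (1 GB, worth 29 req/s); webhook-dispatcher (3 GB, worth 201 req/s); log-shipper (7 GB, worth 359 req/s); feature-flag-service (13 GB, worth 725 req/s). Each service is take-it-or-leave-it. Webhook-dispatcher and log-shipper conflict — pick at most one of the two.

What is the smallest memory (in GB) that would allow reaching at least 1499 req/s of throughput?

21

Look for the lowest-memory combination reaching 1499.
session-store + recommendation-engine + feed-ranker + log-shipper reaches 1567 using 21 GB.
Any bundle with less than 21 GB falls short of 1499.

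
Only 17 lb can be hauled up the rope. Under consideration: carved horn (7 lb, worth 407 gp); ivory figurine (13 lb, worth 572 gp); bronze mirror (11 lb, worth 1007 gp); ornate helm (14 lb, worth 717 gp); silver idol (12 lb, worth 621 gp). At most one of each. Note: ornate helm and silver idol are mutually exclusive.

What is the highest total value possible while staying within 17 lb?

By value per lb: bronze mirror 91.55, carved horn 58.14, silver idol 51.75, ornate helm 51.21 lead.
Bronze mirror uses 11 of the 17 lb and totals 1007.
An exhaustive check of the 32 subsets confirms 1007.

1007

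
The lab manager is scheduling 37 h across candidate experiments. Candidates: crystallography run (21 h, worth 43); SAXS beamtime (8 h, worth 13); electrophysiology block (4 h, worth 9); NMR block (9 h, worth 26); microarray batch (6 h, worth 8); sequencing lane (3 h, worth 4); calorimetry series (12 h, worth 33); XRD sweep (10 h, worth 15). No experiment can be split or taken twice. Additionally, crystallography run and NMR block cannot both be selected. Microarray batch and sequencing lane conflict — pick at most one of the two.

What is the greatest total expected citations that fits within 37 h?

Ranking by ratio (expected citations/h): NMR block 2.89, calorimetry series 2.75, electrophysiology block 2.25.
Taking crystallography run + electrophysiology block + calorimetry series: 37 h used, 85 in expected citations.
SAXS beamtime + electrophysiology block + NMR block + sequencing lane + calorimetry series matches that 85 at 36 h; no feasible combination exceeds it.

85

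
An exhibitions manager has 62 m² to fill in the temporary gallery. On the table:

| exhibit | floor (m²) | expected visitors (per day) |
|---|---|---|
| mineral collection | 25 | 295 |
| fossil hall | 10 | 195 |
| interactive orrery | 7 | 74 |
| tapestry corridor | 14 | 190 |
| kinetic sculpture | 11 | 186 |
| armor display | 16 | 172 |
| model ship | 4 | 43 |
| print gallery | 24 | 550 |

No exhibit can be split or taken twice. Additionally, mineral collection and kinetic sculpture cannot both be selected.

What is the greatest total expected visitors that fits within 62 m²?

1121

Best packing: fossil hall + tapestry corridor + kinetic sculpture + print gallery — 59 m², 1121 total.
Nothing else feasible within 62 m² beats 1121.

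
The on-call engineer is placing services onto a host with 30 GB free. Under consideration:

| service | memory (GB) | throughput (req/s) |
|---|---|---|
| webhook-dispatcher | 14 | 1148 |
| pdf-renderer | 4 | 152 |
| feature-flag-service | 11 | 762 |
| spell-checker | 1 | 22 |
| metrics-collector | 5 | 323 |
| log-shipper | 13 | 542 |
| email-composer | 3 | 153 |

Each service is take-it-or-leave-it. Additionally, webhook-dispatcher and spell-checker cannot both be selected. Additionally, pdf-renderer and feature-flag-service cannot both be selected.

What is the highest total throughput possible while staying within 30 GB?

2233

Best packing: webhook-dispatcher + feature-flag-service + metrics-collector — 30 GB, 2233 total.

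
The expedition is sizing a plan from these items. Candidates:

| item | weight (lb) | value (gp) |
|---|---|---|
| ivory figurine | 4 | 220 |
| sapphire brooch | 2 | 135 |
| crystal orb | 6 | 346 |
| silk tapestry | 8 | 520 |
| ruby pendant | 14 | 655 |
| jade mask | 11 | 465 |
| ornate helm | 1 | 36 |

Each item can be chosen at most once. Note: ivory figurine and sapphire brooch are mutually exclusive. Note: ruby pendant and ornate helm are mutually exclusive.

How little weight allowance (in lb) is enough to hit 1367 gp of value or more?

Look for the lowest-weight combination reaching 1367.
ivory figurine + silk tapestry + ruby pendant reaches 1395 using 26 lb.
No combination under 26 lb hits 1367.

26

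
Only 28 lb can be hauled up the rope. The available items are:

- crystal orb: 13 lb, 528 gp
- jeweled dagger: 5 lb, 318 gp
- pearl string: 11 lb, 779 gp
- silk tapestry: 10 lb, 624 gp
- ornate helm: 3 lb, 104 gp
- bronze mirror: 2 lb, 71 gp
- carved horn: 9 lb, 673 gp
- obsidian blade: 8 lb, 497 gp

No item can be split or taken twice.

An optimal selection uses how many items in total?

Optimal total is 1949.
pearl string + carved horn + obsidian blade hits 1949 at 28 lb.
Every optimal selection uses 3 items.

3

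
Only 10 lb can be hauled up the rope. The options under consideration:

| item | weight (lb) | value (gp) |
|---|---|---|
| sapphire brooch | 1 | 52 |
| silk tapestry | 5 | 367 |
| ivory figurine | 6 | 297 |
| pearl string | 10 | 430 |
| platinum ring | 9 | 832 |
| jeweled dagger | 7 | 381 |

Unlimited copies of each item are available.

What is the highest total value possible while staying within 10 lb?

884

Ranking by ratio (value/lb): platinum ring 92.44, silk tapestry 73.40, jeweled dagger 54.43, sapphire brooch 52.00.
Best packing: sapphire brooch + platinum ring — 10 lb, 884 total.
Nothing else within 10 lb beats 884.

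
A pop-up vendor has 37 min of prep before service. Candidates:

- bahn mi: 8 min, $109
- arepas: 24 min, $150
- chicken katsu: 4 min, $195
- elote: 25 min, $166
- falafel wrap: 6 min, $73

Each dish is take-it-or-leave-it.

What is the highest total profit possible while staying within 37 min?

Greedy by ratio would take bahn mi + chicken katsu + falafel wrap: 18 min used, total 377.
The 6 min tied up in falafel wrap is better spent on elote — total rises to 470 (37 min).
That's the maximum — no swap from here does better than 470.

470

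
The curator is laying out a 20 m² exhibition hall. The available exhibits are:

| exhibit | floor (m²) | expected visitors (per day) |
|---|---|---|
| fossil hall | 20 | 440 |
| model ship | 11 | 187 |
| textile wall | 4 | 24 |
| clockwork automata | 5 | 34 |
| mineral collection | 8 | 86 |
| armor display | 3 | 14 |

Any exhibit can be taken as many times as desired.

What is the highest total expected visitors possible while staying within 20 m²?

440

The ratio ordering already packs tightly: fossil hall, 20 m², 440.
Nothing else within 20 m² beats 440.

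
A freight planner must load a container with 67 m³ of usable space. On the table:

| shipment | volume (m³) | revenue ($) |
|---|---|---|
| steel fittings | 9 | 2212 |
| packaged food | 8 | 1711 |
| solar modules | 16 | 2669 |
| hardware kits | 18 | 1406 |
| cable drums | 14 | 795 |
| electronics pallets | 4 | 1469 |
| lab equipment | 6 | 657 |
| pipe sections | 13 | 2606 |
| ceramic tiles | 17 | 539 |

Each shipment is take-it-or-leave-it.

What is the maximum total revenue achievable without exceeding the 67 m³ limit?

Ranking by ratio (revenue/m³): electronics pallets 367.25, steel fittings 245.78, packaged food 213.88.
A density-first pass picks steel fittings + packaged food + solar modules + electronics pallets + lab equipment + pipe sections — 11324 at 56 m³.
Replace lab equipment with cable drums: the trade gains 138 net, giving 11462 at 64 m³.
Runner-up steel fittings + packaged food + solar modules + electronics pallets + lab equipment + pipe sections tops out at 11324.

11462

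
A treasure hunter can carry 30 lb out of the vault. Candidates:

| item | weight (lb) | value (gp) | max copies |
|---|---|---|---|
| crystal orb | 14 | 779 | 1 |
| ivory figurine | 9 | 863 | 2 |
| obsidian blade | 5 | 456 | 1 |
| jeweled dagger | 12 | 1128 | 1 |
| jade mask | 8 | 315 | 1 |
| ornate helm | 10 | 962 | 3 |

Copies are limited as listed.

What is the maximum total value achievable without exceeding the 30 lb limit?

Taking 3×ornate helm: 30 lb used, 2886 in value.
No other feasible combination exceeds 2886.

2886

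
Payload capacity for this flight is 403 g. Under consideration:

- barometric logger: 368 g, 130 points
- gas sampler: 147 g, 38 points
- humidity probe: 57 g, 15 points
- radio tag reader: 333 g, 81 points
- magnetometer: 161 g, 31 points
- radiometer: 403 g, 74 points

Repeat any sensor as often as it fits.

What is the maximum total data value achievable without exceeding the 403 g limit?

130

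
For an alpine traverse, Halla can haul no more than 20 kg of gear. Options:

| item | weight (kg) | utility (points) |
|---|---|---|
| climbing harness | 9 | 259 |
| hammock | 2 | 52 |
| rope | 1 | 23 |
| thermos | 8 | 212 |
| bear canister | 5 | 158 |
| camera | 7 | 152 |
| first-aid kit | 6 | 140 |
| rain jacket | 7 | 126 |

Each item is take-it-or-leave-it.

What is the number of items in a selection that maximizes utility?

3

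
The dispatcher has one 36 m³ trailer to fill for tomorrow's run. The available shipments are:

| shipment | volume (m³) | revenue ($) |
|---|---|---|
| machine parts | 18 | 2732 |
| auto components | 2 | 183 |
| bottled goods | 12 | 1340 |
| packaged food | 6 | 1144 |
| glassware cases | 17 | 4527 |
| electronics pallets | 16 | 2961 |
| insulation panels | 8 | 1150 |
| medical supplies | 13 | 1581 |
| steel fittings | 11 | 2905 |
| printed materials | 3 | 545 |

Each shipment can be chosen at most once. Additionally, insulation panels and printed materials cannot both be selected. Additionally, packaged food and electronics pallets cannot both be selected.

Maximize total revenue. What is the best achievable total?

8759

Density check — glassware cases 266.29, steel fittings 264.09, packaged food 190.67 are the best per m³.
Taking auto components + packaged food + glassware cases + steel fittings: 36 m³ used, 8759 in revenue.
Runner-up glassware cases + insulation panels + steel fittings tops out at 8582.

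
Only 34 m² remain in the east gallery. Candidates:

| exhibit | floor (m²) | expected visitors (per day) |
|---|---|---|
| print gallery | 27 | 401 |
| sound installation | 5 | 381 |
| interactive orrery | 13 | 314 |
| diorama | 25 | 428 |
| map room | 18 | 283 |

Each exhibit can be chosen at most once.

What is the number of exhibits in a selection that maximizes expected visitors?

2

The maximum expected visitors within 34 m² is 809.
For example sound installation + diorama achieves it, using 30 m².
Every optimal selection uses 2 exhibits.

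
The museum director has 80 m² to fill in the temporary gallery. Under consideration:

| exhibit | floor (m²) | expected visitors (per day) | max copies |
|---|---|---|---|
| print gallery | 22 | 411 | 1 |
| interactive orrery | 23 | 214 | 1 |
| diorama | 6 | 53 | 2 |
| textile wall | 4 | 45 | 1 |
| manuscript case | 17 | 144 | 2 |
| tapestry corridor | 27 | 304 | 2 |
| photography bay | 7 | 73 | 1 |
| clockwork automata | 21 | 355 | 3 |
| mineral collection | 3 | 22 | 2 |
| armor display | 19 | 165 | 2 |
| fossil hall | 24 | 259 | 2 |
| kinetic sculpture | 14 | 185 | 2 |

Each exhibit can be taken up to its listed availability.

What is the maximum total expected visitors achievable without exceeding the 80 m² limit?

Taking print gallery + 2×clockwork automata + kinetic sculpture: 78 m² used, 1306 in expected visitors.

1306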